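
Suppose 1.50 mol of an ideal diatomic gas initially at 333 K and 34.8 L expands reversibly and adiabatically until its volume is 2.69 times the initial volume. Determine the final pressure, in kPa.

P₁ = nRT₁/V₁ = 1.50×8.314×333/34.8 = 119 kPa.
Adiabatic: TV^(γ−1) = const ⇒ T₂ = 333×(0.372)^0.400 = 224 K; PV^γ = const ⇒ P₂ = 29.9 kPa.

29.9 kPa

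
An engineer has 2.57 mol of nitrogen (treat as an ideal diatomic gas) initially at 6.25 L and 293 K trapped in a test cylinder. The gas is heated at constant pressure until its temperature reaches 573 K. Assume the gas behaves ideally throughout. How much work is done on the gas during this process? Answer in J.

P₁ = nRT₁/V₁ = 2.57×8.314×293/6.25 = 1000 kPa.
Isobaric: P stays 1000 kPa; V/T = const ⇒ T₂ = 573 K, V₂ = 12.2 L.
W = PΔV = 1000×(12.2−6.25) kPa·L = 5980 J.
Work done on the gas = −W_by = -5980 J.

-5980 J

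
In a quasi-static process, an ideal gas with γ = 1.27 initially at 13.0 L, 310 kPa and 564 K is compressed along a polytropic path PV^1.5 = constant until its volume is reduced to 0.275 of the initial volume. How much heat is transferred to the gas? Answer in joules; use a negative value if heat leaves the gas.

6230 J

n = P₁V₁/(RT₁) = 310×13.0/(8.314×564) = 0.859 mol.
Polytropic n=1.5: T₂ = T₁(V₁/V₂)^(n−1) = 564×(3.64)^0.50 = 1080 K; P₂ = P₁(V₁/V₂)^n = 2150 kPa.
W = (P₁V₁−P₂V₂)/(n−1) = (310×13.0−2150×3.58)/0.50 = -7310 J.
ΔU = nCvΔT = 0.859×30.8×(1080−564) = 13500 J.
Q = ΔU + W = 6230 J.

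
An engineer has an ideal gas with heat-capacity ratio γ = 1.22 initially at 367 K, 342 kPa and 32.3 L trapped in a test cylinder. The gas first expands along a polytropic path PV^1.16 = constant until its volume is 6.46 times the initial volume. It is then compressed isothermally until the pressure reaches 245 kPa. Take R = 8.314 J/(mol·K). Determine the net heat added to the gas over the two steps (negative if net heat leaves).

-10100 J

n = P₁V₁/(RT₁) = 342×32.3/(8.314×367) = 3.62 mol.
Step 1 — Polytropic n=1.16: T₂ = T₁(V₁/V₂)^(n−1) = 367×(0.155)^0.16 = 272 K; P₂ = P₁(V₁/V₂)^n = 39.3 kPa.
W = (P₁V₁−P₂V₂)/(n−1) = (342×32.3−39.3×209)/0.16 = 17800 J.
ΔU = nCvΔT = 3.62×37.8×(272−367) = -13000 J.
Q = ΔU + W = 4860 J.
State after step 1: P = 39.3 kPa, V = 209 L, T = 272 K.
Step 2 — Isothermal: T stays 272 K; PV = const ⇒ V₂ = 33.5 L, P₂ = 245 kPa.
ΔU = 0 (ideal gas, T constant).
W = nRT ln(V₂/V₁) = 3.62×8.314×272×ln(0.160) = -15000 J.
Q = ΔU + W = -15000 J.
Net over both steps: W = 2810 J, Q = -10100 J, ΔU = -13000 J.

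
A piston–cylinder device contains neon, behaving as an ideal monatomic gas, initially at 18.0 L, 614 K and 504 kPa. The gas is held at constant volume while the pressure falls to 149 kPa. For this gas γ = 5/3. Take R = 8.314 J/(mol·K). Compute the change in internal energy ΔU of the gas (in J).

n = P₁V₁/(RT₁) = 504×18.0/(8.314×614) = 1.78 mol.
Isochoric: V stays 18.0 L; P/T = const ⇒ T₂ = 182 K, P₂ = 149 kPa.
For an ideal gas ΔU = nCvΔT with Cv = (3/2)R = 12.5 J/(mol·K).
ΔU = 1.78×12.5×(182−614) = -9580 J.

-9580 J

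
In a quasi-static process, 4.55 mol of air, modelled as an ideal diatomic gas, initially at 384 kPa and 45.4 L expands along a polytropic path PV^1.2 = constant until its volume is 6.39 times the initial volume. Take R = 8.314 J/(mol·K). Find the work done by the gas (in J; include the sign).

T₁ = P₁V₁/(nR) = 384×45.4/(4.55×8.314) = 461 K.
Polytropic n=1.2: T₂ = T₁(V₁/V₂)^(n−1) = 461×(0.156)^0.20 = 318 K; P₂ = P₁(V₁/V₂)^n = 41.5 kPa.
W = (P₁V₁−P₂V₂)/(n−1) = (384×45.4−41.5×290)/0.20 = 27000 J.

27000 J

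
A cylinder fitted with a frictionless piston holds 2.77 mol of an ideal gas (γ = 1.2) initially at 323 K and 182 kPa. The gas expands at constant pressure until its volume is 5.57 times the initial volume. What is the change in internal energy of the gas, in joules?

V₁ = nRT₁/P₁ = 2.77×8.314×323/182 = 40.9 L.
Isobaric: P stays 182 kPa; V/T = const ⇒ T₂ = 1800 K, V₂ = 228 L.
For an ideal gas ΔU = nCvΔT with Cv = R/(γ−1) = 41.6 J/(mol·K).
ΔU = 2.77×41.6×(1800−323) = 170000 J.

170000 J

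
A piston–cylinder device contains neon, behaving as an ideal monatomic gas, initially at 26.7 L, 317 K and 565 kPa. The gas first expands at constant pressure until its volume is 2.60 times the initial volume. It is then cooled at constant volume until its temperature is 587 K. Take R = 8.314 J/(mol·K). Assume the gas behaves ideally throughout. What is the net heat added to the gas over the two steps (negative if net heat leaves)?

43400 J

n = P₁V₁/(RT₁) = 565×26.7/(8.314×317) = 5.72 mol.
Step 1 — Isobaric: P stays 565 kPa; V/T = const ⇒ T₂ = 824 K, V₂ = 69.4 L.
W = PΔV = 565×(69.4−26.7) kPa·L = 24100 J.
ΔU = nCvΔT = 5.72×12.5×(824−317) = 36200 J.
Q = ΔU + W = nCpΔT = 60300 J.
State after step 1: P = 565 kPa, V = 69.4 L, T = 824 K.
Step 2 — Isochoric: V stays 69.4 L; P/T = const ⇒ T₂ = 587 K, P₂ = 402 kPa.
W = 0 (no volume change).
ΔU = nCvΔT = 5.72×12.5×(587−824) = -16900 J.
Q = ΔU = -16900 J.
Net over both steps: W = 24100 J, Q = 43400 J, ΔU = 19300 J.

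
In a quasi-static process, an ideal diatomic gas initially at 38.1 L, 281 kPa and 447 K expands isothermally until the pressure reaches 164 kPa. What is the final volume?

Isothermal: T stays 447 K; PV = const ⇒ V₂ = 65.3 L, P₂ = 164 kPa.

65.3 L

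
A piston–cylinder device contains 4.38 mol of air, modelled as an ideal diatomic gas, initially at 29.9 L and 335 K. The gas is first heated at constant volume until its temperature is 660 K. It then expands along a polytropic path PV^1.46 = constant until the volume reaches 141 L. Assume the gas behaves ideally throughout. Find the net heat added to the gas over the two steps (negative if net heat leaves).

25600 J

P₁ = nRT₁/V₁ = 4.38×8.314×335/29.9 = 408 kPa.
Step 1 — Isochoric: V stays 29.9 L; P/T = const ⇒ T₂ = 660 K, P₂ = 804 kPa.
W = 0 (no volume change).
ΔU = nCvΔT = 4.38×20.8×(660−335) = 29600 J.
Q = ΔU = 29600 J.
State after step 1: P = 804 kPa, V = 29.9 L, T = 660 K.
Step 2 — Polytropic n=1.46: T₂ = T₁(V₁/V₂)^(n−1) = 660×(0.212)^0.46 = 323 K; P₂ = P₁(V₁/V₂)^n = 83.5 kPa.
W = (P₁V₁−P₂V₂)/(n−1) = (804×29.9−83.5×141)/0.46 = 26600 J.
ΔU = nCvΔT = 4.38×20.8×(323−660) = -30600 J.
Q = ΔU + W = -4000 J.
Net over both steps: W = 26600 J, Q = 25600 J, ΔU = -1060 J.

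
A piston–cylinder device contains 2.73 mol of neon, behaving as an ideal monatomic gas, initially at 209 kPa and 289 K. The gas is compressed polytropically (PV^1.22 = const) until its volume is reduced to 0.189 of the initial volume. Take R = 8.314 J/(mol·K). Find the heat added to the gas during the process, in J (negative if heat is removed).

V₁ = nRT₁/P₁ = 2.73×8.314×289/209 = 31.4 L.
Polytropic n=1.22: T₂ = T₁(V₁/V₂)^(n−1) = 289×(5.29)^0.22 = 417 K; P₂ = P₁(V₁/V₂)^n = 1600 kPa.
W = (P₁V₁−P₂V₂)/(n−1) = (209×31.4−1600×5.93)/0.22 = -13200 J.
ΔU = nCvΔT = 2.73×12.5×(417−289) = 4360 J.
Q = ΔU + W = -8840 J.

-8840 J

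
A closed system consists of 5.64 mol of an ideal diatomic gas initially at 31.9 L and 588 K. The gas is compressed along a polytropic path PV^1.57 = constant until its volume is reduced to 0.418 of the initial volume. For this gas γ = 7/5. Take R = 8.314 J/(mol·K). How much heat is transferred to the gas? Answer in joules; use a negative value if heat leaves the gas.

13200 J

P₁ = nRT₁/V₁ = 5.64×8.314×588/31.9 = 864 kPa.
Polytropic n=1.57: T₂ = T₁(V₁/V₂)^(n−1) = 588×(2.39)^0.57 = 967 K; P₂ = P₁(V₁/V₂)^n = 3400 kPa.
W = (P₁V₁−P₂V₂)/(n−1) = (864×31.9−3400×13.3)/0.57 = -31200 J.
ΔU = nCvΔT = 5.64×20.8×(967−588) = 44400 J.
Q = ΔU + W = 13200 J.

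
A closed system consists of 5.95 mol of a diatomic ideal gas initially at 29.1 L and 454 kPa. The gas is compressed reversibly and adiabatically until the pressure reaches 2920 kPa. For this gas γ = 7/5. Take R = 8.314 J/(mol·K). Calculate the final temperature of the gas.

T₁ = P₁V₁/(nR) = 454×29.1/(5.95×8.314) = 267 K.
Adiabatic: T₂/T₁ = (P₂/P₁)^((γ−1)/γ) ⇒ T₂ = 267×(6.43)^0.286 = 455 K; V₂ = 7.70 L.

455 K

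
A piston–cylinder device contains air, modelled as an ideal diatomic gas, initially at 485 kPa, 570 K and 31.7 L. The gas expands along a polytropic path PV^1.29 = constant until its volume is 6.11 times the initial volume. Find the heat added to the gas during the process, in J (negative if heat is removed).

5950 J

n = P₁V₁/(RT₁) = 485×31.7/(8.314×570) = 3.24 mol.
Polytropic n=1.29: T₂ = T₁(V₁/V₂)^(n−1) = 570×(0.164)^0.29 = 337 K; P₂ = P₁(V₁/V₂)^n = 47.0 kPa.
W = (P₁V₁−P₂V₂)/(n−1) = (485×31.7−47.0×194)/0.29 = 21700 J.
ΔU = nCvΔT = 3.24×20.8×(337−570) = -15700 J.
Q = ΔU + W = 5950 J.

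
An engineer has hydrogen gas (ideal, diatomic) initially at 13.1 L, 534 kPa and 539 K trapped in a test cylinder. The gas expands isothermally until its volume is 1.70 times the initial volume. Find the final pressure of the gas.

314 kPa

Isothermal: T stays 539 K; PV = const ⇒ V₂ = 22.3 L, P₂ = 314 kPa.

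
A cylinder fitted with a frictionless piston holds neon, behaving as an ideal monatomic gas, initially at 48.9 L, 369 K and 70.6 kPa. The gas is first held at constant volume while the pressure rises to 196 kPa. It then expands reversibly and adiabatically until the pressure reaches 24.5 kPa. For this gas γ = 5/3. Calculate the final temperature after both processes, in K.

n = P₁V₁/(RT₁) = 70.6×48.9/(8.314×369) = 1.13 mol.
Step 1 — Isochoric: V stays 48.9 L; P/T = const ⇒ T₂ = 1020 K, P₂ = 196 kPa.
W = 0 (no volume change).
ΔU = nCvΔT = 1.13×12.5×(1020−369) = 9200 J.
Q = ΔU = 9200 J.
State after step 1: P = 196 kPa, V = 48.9 L, T = 1020 K.
Step 2 — Adiabatic: T₂/T₁ = (P₂/P₁)^((γ−1)/γ) ⇒ T₂ = 1020×(0.125)^0.400 = 446 K; V₂ = 170 L.
ΔU = nCvΔT = 1.13×12.5×(446−1020) = -8120 J.
Q = 0 for an adiabatic process, so W = −ΔU = 8120 J.
Net over both steps: W = 8120 J, Q = 9200 J, ΔU = 1080 J.

446 K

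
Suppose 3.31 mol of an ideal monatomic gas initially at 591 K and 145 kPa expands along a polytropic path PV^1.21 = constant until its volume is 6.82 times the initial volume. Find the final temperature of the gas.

395 K

V₁ = nRT₁/P₁ = 3.31×8.314×591/145 = 112 L.
Polytropic n=1.21: T₂ = T₁(V₁/V₂)^(n−1) = 591×(0.147)^0.21 = 395 K; P₂ = P₁(V₁/V₂)^n = 14.2 kPa.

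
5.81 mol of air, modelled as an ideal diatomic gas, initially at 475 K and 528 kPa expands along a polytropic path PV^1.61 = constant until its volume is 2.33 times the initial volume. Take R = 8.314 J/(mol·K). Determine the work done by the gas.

15200 J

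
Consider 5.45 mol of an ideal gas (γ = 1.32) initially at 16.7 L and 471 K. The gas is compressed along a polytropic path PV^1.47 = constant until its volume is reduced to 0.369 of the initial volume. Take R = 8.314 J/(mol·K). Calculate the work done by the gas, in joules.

P₁ = nRT₁/V₁ = 5.45×8.314×471/16.7 = 1280 kPa.
Polytropic n=1.47: T₂ = T₁(V₁/V₂)^(n−1) = 471×(2.71)^0.47 = 753 K; P₂ = P₁(V₁/V₂)^n = 5530 kPa.
W = (P₁V₁−P₂V₂)/(n−1) = (1280×16.7−5530×6.16)/0.47 = -27100 J.

-27100 J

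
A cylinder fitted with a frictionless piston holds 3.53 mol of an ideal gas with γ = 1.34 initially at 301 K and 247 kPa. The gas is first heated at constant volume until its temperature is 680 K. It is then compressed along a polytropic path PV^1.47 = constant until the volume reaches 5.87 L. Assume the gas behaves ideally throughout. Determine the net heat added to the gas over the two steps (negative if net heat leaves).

V₁ = nRT₁/P₁ = 3.53×8.314×301/247 = 35.8 L.
Step 1 — Isochoric: V stays 35.8 L; P/T = const ⇒ T₂ = 680 K, P₂ = 558 kPa.
W = 0 (no volume change).
ΔU = nCvΔT = 3.53×24.5×(680−301) = 32700 J.
Q = ΔU = 32700 J.
State after step 1: P = 558 kPa, V = 35.8 L, T = 680 K.
Step 2 — Polytropic n=1.47: T₂ = T₁(V₁/V₂)^(n−1) = 680×(6.09)^0.47 = 1590 K; P₂ = P₁(V₁/V₂)^n = 7950 kPa.
W = (P₁V₁−P₂V₂)/(n−1) = (558×35.8−7950×5.87)/0.47 = -56800 J.
ΔU = nCvΔT = 3.53×24.5×(1590−680) = 78500 J.
Q = ΔU + W = 21700 J.
Net over both steps: W = -56800 J, Q = 54400 J, ΔU = 111000 J.

54400 J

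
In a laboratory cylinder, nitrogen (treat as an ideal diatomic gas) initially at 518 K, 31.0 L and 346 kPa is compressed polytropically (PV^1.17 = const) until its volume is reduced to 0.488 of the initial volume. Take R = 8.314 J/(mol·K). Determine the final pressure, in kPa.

801 kPa

Polytropic n=1.17: T₂ = T₁(V₁/V₂)^(n−1) = 518×(2.05)^0.17 = 585 K; P₂ = P₁(V₁/V₂)^n = 801 kPa.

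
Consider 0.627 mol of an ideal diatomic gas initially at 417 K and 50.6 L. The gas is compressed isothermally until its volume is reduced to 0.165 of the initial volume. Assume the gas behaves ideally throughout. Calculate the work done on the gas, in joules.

3920 J

P₁ = nRT₁/V₁ = 0.627×8.314×417/50.6 = 43.0 kPa.
Isothermal: T stays 417 K; PV = const ⇒ V₂ = 8.35 L, P₂ = 260 kPa.
W = nRT ln(V₂/V₁) = 0.627×8.314×417×ln(0.165) = -3920 J.
Work done on the gas = −W_by = 3920 J.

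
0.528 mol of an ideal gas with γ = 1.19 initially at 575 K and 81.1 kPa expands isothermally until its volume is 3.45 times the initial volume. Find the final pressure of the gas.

23.5 kPa

V₁ = nRT₁/P₁ = 0.528×8.314×575/81.1 = 31.1 L.
Isothermal: T stays 575 K; PV = const ⇒ V₂ = 107 L, P₂ = 23.5 kPa.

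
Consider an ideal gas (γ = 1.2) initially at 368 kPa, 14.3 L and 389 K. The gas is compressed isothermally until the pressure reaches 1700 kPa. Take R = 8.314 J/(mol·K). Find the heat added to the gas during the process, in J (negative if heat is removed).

-8050 J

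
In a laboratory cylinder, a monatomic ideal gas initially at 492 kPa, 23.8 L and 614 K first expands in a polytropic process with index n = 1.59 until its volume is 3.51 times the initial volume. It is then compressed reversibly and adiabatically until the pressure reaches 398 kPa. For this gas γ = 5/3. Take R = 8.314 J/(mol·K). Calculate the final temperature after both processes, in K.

n = P₁V₁/(RT₁) = 492×23.8/(8.314×614) = 2.29 mol.
Step 1 — Polytropic n=1.59: T₂ = T₁(V₁/V₂)^(n−1) = 614×(0.285)^0.59 = 293 K; P₂ = P₁(V₁/V₂)^n = 66.8 kPa.
W = (P₁V₁−P₂V₂)/(n−1) = (492×23.8−66.8×83.5)/0.59 = 10400 J.
ΔU = nCvΔT = 2.29×12.5×(293−614) = -9190 J.
Q = ΔU + W = 1190 J.
State after step 1: P = 66.8 kPa, V = 83.5 L, T = 293 K.
Step 2 — Adiabatic: T₂/T₁ = (P₂/P₁)^((γ−1)/γ) ⇒ T₂ = 293×(5.96)^0.400 = 598 K; V₂ = 28.6 L.
ΔU = nCvΔT = 2.29×12.5×(598−293) = 8720 J.
Q = 0 for an adiabatic process, so W = −ΔU = -8720 J.
Net over both steps: W = 1660 J, Q = 1190 J, ΔU = -469 J.

598 K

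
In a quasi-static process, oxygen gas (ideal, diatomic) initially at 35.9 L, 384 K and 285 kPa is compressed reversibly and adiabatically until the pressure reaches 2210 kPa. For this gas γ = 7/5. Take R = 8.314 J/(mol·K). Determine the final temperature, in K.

689 K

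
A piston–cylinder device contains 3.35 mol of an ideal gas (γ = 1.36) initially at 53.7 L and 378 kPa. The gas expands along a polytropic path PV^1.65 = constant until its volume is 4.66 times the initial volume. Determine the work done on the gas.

T₁ = P₁V₁/(nR) = 378×53.7/(3.35×8.314) = 729 K.
Polytropic n=1.65: T₂ = T₁(V₁/V₂)^(n−1) = 729×(0.215)^0.65 = 268 K; P₂ = P₁(V₁/V₂)^n = 29.8 kPa.
W = (P₁V₁−P₂V₂)/(n−1) = (378×53.7−29.8×250)/0.65 = 19700 J.
Work done on the gas = −W_by = -19700 J.

-19700 J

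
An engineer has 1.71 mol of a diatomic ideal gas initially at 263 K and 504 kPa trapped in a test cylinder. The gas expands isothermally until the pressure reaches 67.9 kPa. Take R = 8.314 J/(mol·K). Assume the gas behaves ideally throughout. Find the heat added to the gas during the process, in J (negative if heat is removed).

7500 J

V₁ = nRT₁/P₁ = 1.71×8.314×263/504 = 7.42 L.
Isothermal: T stays 263 K; PV = const ⇒ V₂ = 55.1 L, P₂ = 67.9 kPa.
ΔU = 0 (ideal gas, T constant).
W = nRT ln(V₂/V₁) = 1.71×8.314×263×ln(7.42) = 7500 J.
Q = ΔU + W = 7500 J.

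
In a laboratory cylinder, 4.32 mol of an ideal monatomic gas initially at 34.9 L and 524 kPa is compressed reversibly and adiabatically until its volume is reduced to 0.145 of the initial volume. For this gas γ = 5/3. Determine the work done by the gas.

T₁ = P₁V₁/(nR) = 524×34.9/(4.32×8.314) = 509 K.
Adiabatic: TV^(γ−1) = const ⇒ T₂ = 509×(6.90)^0.667 = 1840 K; PV^γ = const ⇒ P₂ = 13100 kPa.
ΔU = nCvΔT = 4.32×12.5×(1840−509) = 72000 J.
Q = 0 for an adiabatic process, so W = −ΔU = -72000 J.

-72000 J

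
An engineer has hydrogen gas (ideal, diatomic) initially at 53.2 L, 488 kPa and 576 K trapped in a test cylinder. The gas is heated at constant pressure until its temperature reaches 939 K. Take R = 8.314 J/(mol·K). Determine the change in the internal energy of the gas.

n = P₁V₁/(RT₁) = 488×53.2/(8.314×576) = 5.42 mol.
Isobaric: P stays 488 kPa; V/T = const ⇒ T₂ = 939 K, V₂ = 86.7 L.
For an ideal gas ΔU = nCvΔT with Cv = (5/2)R = 20.8 J/(mol·K).
ΔU = 5.42×20.8×(939−576) = 40900 J.

40900 J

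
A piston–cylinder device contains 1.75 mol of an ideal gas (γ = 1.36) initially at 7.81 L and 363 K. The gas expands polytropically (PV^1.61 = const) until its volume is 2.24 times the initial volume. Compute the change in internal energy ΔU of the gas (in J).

-5700 J

P₁ = nRT₁/V₁ = 1.75×8.314×363/7.81 = 676 kPa.
Polytropic n=1.61: T₂ = T₁(V₁/V₂)^(n−1) = 363×(0.446)^0.61 = 222 K; P₂ = P₁(V₁/V₂)^n = 185 kPa.
For an ideal gas ΔU = nCvΔT with Cv = R/(γ−1) = 23.1 J/(mol·K).
ΔU = 1.75×23.1×(222−363) = -5700 J.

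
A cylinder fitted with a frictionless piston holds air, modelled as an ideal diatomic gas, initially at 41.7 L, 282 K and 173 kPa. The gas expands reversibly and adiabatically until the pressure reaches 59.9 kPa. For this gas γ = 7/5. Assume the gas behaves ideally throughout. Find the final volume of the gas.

89.0 L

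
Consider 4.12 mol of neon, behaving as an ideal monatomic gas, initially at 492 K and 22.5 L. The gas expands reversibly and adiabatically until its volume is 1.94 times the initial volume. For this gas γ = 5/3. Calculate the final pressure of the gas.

248 kPa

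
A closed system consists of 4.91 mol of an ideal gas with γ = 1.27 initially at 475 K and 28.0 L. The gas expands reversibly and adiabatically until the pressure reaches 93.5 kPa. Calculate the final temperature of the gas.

P₁ = nRT₁/V₁ = 4.91×8.314×475/28.0 = 693 kPa.
Adiabatic: T₂/T₁ = (P₂/P₁)^((γ−1)/γ) ⇒ T₂ = 475×(0.135)^0.213 = 310 K; V₂ = 135 L.

310 K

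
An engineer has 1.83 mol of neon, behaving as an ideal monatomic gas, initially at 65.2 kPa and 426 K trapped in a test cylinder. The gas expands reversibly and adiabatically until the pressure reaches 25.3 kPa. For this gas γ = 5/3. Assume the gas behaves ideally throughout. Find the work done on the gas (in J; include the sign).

V₁ = nRT₁/P₁ = 1.83×8.314×426/65.2 = 99.4 L.
Adiabatic: T₂/T₁ = (P₂/P₁)^((γ−1)/γ) ⇒ T₂ = 426×(0.388)^0.400 = 292 K; V₂ = 175 L.
ΔU = nCvΔT = 1.83×12.5×(292−426) = -3060 J.
Q = 0 for an adiabatic process, so W = −ΔU = 3060 J.
Work done on the gas = −W_by = -3060 J.

-3060 J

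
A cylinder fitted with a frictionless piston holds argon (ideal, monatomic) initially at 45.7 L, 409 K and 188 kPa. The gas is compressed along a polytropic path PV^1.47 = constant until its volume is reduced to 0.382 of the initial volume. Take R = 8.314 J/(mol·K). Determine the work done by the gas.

-10500 J

n = P₁V₁/(RT₁) = 188×45.7/(8.314×409) = 2.53 mol.
Polytropic n=1.47: T₂ = T₁(V₁/V₂)^(n−1) = 409×(2.62)^0.47 = 643 K; P₂ = P₁(V₁/V₂)^n = 774 kPa.
W = (P₁V₁−P₂V₂)/(n−1) = (188×45.7−774×17.5)/0.47 = -10500 J.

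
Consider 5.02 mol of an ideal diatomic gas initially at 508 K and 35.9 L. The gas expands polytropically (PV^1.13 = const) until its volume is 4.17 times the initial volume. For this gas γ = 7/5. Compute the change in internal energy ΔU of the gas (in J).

P₁ = nRT₁/V₁ = 5.02×8.314×508/35.9 = 591 kPa.
Polytropic n=1.13: T₂ = T₁(V₁/V₂)^(n−1) = 508×(0.240)^0.13 = 422 K; P₂ = P₁(V₁/V₂)^n = 118 kPa.
For an ideal gas ΔU = nCvΔT with Cv = (5/2)R = 20.8 J/(mol·K).
ΔU = 5.02×20.8×(422−508) = -8980 J.

-8980 J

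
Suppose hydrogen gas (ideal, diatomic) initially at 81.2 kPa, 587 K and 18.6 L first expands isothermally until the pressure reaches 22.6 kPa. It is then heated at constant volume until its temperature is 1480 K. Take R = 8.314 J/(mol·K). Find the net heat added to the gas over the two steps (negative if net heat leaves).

n = P₁V₁/(RT₁) = 81.2×18.6/(8.314×587) = 0.309 mol.
Step 1 — Isothermal: T stays 587 K; PV = const ⇒ V₂ = 66.8 L, P₂ = 22.6 kPa.
ΔU = 0 (ideal gas, T constant).
W = nRT ln(V₂/V₁) = 0.309×8.314×587×ln(3.59) = 1930 J.
Q = ΔU + W = 1930 J.
State after step 1: P = 22.6 kPa, V = 66.8 L, T = 587 K.
Step 2 — Isochoric: V stays 66.8 L; P/T = const ⇒ T₂ = 1480 K, P₂ = 57.0 kPa.
W = 0 (no volume change).
ΔU = nCvΔT = 0.309×20.8×(1480−587) = 5740 J.
Q = ΔU = 5740 J.
Net over both steps: W = 1930 J, Q = 7680 J, ΔU = 5740 J.

7680 J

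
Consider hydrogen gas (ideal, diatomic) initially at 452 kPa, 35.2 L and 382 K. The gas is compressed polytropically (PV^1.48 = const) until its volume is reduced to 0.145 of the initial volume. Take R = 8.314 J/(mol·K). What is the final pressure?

Polytropic n=1.48: T₂ = T₁(V₁/V₂)^(n−1) = 382×(6.90)^0.48 = 965 K; P₂ = P₁(V₁/V₂)^n = 7880 kPa.

7880 kPa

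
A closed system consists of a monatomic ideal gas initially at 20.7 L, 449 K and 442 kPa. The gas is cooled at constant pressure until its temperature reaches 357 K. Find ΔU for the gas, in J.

n = P₁V₁/(RT₁) = 442×20.7/(8.314×449) = 2.45 mol.
Isobaric: P stays 442 kPa; V/T = const ⇒ T₂ = 357 K, V₂ = 16.5 L.
For an ideal gas ΔU = nCvΔT with Cv = (3/2)R = 12.5 J/(mol·K).
ΔU = 2.45×12.5×(357−449) = -2810 J.

-2810 J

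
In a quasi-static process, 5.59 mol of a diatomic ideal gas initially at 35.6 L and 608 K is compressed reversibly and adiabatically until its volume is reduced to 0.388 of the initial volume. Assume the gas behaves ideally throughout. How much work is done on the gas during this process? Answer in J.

32500 J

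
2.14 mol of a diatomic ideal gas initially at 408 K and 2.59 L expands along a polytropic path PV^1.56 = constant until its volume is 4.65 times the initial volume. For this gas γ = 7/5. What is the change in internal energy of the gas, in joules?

-10500 J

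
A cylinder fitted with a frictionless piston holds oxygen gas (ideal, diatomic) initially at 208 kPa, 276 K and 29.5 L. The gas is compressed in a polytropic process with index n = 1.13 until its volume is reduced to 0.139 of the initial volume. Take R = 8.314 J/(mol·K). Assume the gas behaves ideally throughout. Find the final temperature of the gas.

357 K

Polytropic n=1.13: T₂ = T₁(V₁/V₂)^(n−1) = 276×(7.19)^0.13 = 357 K; P₂ = P₁(V₁/V₂)^n = 1930 kPa.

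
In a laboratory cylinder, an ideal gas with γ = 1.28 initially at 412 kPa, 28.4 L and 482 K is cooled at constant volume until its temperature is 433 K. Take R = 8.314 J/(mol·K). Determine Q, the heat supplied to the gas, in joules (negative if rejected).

n = P₁V₁/(RT₁) = 412×28.4/(8.314×482) = 2.92 mol.
Isochoric: V stays 28.4 L; P/T = const ⇒ T₂ = 433 K, P₂ = 370 kPa.
W = 0 (no volume change).
ΔU = nCvΔT = 2.92×29.7×(433−482) = -4250 J.
Q = ΔU = -4250 J.

-4250 J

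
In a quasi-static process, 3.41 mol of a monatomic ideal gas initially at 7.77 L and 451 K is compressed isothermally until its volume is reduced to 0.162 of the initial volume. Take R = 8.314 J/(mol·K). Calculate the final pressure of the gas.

10200 kPa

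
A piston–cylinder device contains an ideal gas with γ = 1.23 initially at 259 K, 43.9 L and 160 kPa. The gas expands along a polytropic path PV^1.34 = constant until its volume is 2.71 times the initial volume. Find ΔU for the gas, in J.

-8780 J

n = P₁V₁/(RT₁) = 160×43.9/(8.314×259) = 3.26 mol.
Polytropic n=1.34: T₂ = T₁(V₁/V₂)^(n−1) = 259×(0.369)^0.34 = 185 K; P₂ = P₁(V₁/V₂)^n = 42.1 kPa.
For an ideal gas ΔU = nCvΔT with Cv = R/(γ−1) = 36.1 J/(mol·K).
ΔU = 3.26×36.1×(185−259) = -8780 J.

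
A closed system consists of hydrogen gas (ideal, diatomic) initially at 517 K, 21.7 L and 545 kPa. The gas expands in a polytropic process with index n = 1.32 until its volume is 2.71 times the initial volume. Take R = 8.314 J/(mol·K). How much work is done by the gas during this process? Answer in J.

10100 J

n = P₁V₁/(RT₁) = 545×21.7/(8.314×517) = 2.75 mol.
Polytropic n=1.32: T₂ = T₁(V₁/V₂)^(n−1) = 517×(0.369)^0.32 = 376 K; P₂ = P₁(V₁/V₂)^n = 146 kPa.
W = (P₁V₁−P₂V₂)/(n−1) = (545×21.7−146×58.8)/0.32 = 10100 J.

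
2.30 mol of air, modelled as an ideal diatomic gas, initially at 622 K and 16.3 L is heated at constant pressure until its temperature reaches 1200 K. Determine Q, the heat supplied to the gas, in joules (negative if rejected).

P₁ = nRT₁/V₁ = 2.30×8.314×622/16.3 = 730 kPa.
Isobaric: P stays 730 kPa; V/T = const ⇒ T₂ = 1200 K, V₂ = 31.4 L.
W = PΔV = 730×(31.4−16.3) kPa·L = 11100 J.
ΔU = nCvΔT = 2.30×20.8×(1200−622) = 27600 J.
Q = ΔU + W = nCpΔT = 38700 J.

38700 J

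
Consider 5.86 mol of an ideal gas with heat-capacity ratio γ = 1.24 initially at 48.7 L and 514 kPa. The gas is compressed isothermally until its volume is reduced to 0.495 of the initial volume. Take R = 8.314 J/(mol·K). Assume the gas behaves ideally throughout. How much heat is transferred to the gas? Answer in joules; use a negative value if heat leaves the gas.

-17600 J

T₁ = P₁V₁/(nR) = 514×48.7/(5.86×8.314) = 514 K.
Isothermal: T stays 514 K; PV = const ⇒ V₂ = 24.1 L, P₂ = 1040 kPa.
ΔU = 0 (ideal gas, T constant).
W = nRT ln(V₂/V₁) = 5.86×8.314×514×ln(0.495) = -17600 J.
Q = ΔU + W = -17600 J.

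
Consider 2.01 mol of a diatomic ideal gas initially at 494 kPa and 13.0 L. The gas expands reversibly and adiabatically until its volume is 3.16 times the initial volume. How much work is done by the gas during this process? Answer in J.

T₁ = P₁V₁/(nR) = 494×13.0/(2.01×8.314) = 384 K.
Adiabatic: TV^(γ−1) = const ⇒ T₂ = 384×(0.316)^0.400 = 243 K; PV^γ = const ⇒ P₂ = 98.7 kPa.
ΔU = nCvΔT = 2.01×20.8×(243−384) = -5920 J.
Q = 0 for an adiabatic process, so W = −ΔU = 5920 J.

5920 J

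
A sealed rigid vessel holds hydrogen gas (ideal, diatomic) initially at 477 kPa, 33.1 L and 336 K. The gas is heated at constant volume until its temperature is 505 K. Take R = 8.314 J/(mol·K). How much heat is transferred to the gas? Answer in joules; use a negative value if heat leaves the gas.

19900 J

n = P₁V₁/(RT₁) = 477×33.1/(8.314×336) = 5.65 mol.
Isochoric: V stays 33.1 L; P/T = const ⇒ T₂ = 505 K, P₂ = 717 kPa.
W = 0 (no volume change).
ΔU = nCvΔT = 5.65×20.8×(505−336) = 19900 J.
Q = ΔU = 19900 J.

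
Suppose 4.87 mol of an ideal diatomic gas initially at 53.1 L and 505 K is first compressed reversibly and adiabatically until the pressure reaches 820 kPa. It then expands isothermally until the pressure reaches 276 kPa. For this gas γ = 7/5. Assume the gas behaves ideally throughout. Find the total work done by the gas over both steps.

15300 J

P₁ = nRT₁/V₁ = 4.87×8.314×505/53.1 = 385 kPa.
Step 1 — Adiabatic: T₂/T₁ = (P₂/P₁)^((γ−1)/γ) ⇒ T₂ = 505×(2.13)^0.286 = 627 K; V₂ = 30.9 L.
ΔU = nCvΔT = 4.87×20.8×(627−505) = 12300 J.
Q = 0 for an adiabatic process, so W = −ΔU = -12300 J.
State after step 1: P = 820 kPa, V = 30.9 L, T = 627 K.
Step 2 — Isothermal: T stays 627 K; PV = const ⇒ V₂ = 91.9 L, P₂ = 276 kPa.
ΔU = 0 (ideal gas, T constant).
W = nRT ln(V₂/V₁) = 4.87×8.314×627×ln(2.97) = 27600 J.
Q = ΔU + W = 27600 J.
Net over both steps: W = 15300 J, Q = 27600 J, ΔU = 12300 J.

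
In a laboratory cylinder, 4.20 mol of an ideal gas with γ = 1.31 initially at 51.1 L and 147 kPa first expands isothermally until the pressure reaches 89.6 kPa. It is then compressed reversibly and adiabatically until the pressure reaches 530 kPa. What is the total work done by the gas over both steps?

-8950 J

T₁ = P₁V₁/(nR) = 147×51.1/(4.20×8.314) = 215 K.
Step 1 — Isothermal: T stays 215 K; PV = const ⇒ V₂ = 83.8 L, P₂ = 89.6 kPa.
ΔU = 0 (ideal gas, T constant).
W = nRT ln(V₂/V₁) = 4.20×8.314×215×ln(1.64) = 3720 J.
Q = ΔU + W = 3720 J.
State after step 1: P = 89.6 kPa, V = 83.8 L, T = 215 K.
Step 2 — Adiabatic: T₂/T₁ = (P₂/P₁)^((γ−1)/γ) ⇒ T₂ = 215×(5.92)^0.237 = 328 K; V₂ = 21.6 L.
ΔU = nCvΔT = 4.20×26.8×(328−215) = 12700 J.
Q = 0 for an adiabatic process, so W = −ΔU = -12700 J.
Net over both steps: W = -8950 J, Q = 3720 J, ΔU = 12700 J.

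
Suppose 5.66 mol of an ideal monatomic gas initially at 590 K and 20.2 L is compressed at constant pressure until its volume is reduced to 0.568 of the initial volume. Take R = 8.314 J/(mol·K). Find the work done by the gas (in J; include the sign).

-12000 J

P₁ = nRT₁/V₁ = 5.66×8.314×590/20.2 = 1370 kPa.
Isobaric: P stays 1370 kPa; V/T = const ⇒ T₂ = 335 K, V₂ = 11.5 L.
W = PΔV = 1370×(11.5−20.2) kPa·L = -12000 J.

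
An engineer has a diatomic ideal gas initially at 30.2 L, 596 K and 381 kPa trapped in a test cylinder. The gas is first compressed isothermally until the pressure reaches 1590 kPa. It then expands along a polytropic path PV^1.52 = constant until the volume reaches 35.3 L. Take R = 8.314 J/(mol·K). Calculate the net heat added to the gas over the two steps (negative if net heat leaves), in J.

n = P₁V₁/(RT₁) = 381×30.2/(8.314×596) = 2.32 mol.
Step 1 — Isothermal: T stays 596 K; PV = const ⇒ V₂ = 7.24 L, P₂ = 1590 kPa.
ΔU = 0 (ideal gas, T constant).
W = nRT ln(V₂/V₁) = 2.32×8.314×596×ln(0.240) = -16400 J.
Q = ΔU + W = -16400 J.
State after step 1: P = 1590 kPa, V = 7.24 L, T = 596 K.
Step 2 — Polytropic n=1.52: T₂ = T₁(V₁/V₂)^(n−1) = 596×(0.205)^0.52 = 261 K; P₂ = P₁(V₁/V₂)^n = 143 kPa.
W = (P₁V₁−P₂V₂)/(n−1) = (1590×7.24−143×35.3)/0.52 = 12400 J.
ΔU = nCvΔT = 2.32×20.8×(261−596) = -16100 J.
Q = ΔU + W = -3730 J.
Net over both steps: W = -4020 J, Q = -20200 J, ΔU = -16100 J.

-20200 J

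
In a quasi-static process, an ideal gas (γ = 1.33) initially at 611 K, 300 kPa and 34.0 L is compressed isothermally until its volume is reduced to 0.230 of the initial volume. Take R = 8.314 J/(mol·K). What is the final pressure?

1300 kPa

Isothermal: T stays 611 K; PV = const ⇒ V₂ = 7.82 L, P₂ = 1300 kPa.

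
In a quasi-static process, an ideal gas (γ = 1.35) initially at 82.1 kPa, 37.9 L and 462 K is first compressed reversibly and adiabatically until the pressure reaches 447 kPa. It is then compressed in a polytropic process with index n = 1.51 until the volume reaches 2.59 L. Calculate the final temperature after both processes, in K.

n = P₁V₁/(RT₁) = 82.1×37.9/(8.314×462) = 0.810 mol.
Step 1 — Adiabatic: T₂/T₁ = (P₂/P₁)^((γ−1)/γ) ⇒ T₂ = 462×(5.44)^0.259 = 717 K; V₂ = 10.8 L.
ΔU = nCvΔT = 0.810×23.8×(717−462) = 4900 J.
Q = 0 for an adiabatic process, so W = −ΔU = -4900 J.
State after step 1: P = 447 kPa, V = 10.8 L, T = 717 K.
Step 2 — Polytropic n=1.51: T₂ = T₁(V₁/V₂)^(n−1) = 717×(4.17)^0.51 = 1490 K; P₂ = P₁(V₁/V₂)^n = 3860 kPa.
W = (P₁V₁−P₂V₂)/(n−1) = (447×10.8−3860×2.59)/0.51 = -10100 J.
ΔU = nCvΔT = 0.810×23.8×(1490−717) = 14800 J.
Q = ΔU + W = 4640 J.
Net over both steps: W = -15000 J, Q = 4640 J, ΔU = 19700 J.

1490 K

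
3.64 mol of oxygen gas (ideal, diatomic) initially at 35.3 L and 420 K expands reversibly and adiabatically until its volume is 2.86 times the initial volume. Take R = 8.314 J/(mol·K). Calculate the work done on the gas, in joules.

P₁ = nRT₁/V₁ = 3.64×8.314×420/35.3 = 360 kPa.
Adiabatic: TV^(γ−1) = const ⇒ T₂ = 420×(0.350)^0.400 = 276 K; PV^γ = const ⇒ P₂ = 82.7 kPa.
ΔU = nCvΔT = 3.64×20.8×(276−420) = -10900 J.
Q = 0 for an adiabatic process, so W = −ΔU = 10900 J.
Work done on the gas = −W_by = -10900 J.

-10900 J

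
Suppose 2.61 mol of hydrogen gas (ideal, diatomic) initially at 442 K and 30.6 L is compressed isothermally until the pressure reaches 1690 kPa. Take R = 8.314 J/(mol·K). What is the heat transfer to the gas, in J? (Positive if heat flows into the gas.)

P₁ = nRT₁/V₁ = 2.61×8.314×442/30.6 = 313 kPa.
Isothermal: T stays 442 K; PV = const ⇒ V₂ = 5.68 L, P₂ = 1690 kPa.
ΔU = 0 (ideal gas, T constant).
W = nRT ln(V₂/V₁) = 2.61×8.314×442×ln(0.185) = -16200 J.
Q = ΔU + W = -16200 J.

-16200 J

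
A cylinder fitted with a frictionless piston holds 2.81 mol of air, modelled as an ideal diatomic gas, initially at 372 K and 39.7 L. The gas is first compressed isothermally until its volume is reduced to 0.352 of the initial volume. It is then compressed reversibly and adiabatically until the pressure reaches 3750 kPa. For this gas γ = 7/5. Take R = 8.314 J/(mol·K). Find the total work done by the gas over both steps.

-23700 J

P₁ = nRT₁/V₁ = 2.81×8.314×372/39.7 = 219 kPa.
Step 1 — Isothermal: T stays 372 K; PV = const ⇒ V₂ = 14.0 L, P₂ = 622 kPa.
ΔU = 0 (ideal gas, T constant).
W = nRT ln(V₂/V₁) = 2.81×8.314×372×ln(0.352) = -9070 J.
Q = ΔU + W = -9070 J.
State after step 1: P = 622 kPa, V = 14.0 L, T = 372 K.
Step 2 — Adiabatic: T₂/T₁ = (P₂/P₁)^((γ−1)/γ) ⇒ T₂ = 372×(6.03)^0.286 = 622 K; V₂ = 3.87 L.
ΔU = nCvΔT = 2.81×20.8×(622−372) = 14600 J.
Q = 0 for an adiabatic process, so W = −ΔU = -14600 J.
Net over both steps: W = -23700 J, Q = -9070 J, ΔU = 14600 J.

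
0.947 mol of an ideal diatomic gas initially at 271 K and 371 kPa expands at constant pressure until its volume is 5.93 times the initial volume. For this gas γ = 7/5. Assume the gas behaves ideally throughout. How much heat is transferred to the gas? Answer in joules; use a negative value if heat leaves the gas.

V₁ = nRT₁/P₁ = 0.947×8.314×271/371 = 5.75 L.
Isobaric: P stays 371 kPa; V/T = const ⇒ T₂ = 1610 K, V₂ = 34.1 L.
W = PΔV = 371×(34.1−5.75) kPa·L = 10500 J.
ΔU = nCvΔT = 0.947×20.8×(1610−271) = 26300 J.
Q = ΔU + W = nCpΔT = 36800 J.

36800 J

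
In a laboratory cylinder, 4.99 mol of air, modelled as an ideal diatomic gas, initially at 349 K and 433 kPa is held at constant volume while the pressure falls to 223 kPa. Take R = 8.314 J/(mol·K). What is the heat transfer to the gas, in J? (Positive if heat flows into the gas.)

-17600 J

V₁ = nRT₁/P₁ = 4.99×8.314×349/433 = 33.4 L.
Isochoric: V stays 33.4 L; P/T = const ⇒ T₂ = 180 K, P₂ = 223 kPa.
W = 0 (no volume change).
ΔU = nCvΔT = 4.99×20.8×(180−349) = -17600 J.
Q = ΔU = -17600 J.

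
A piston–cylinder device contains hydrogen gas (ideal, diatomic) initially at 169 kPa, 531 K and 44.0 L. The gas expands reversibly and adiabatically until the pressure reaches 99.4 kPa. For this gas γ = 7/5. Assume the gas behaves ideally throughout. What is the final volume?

64.3 L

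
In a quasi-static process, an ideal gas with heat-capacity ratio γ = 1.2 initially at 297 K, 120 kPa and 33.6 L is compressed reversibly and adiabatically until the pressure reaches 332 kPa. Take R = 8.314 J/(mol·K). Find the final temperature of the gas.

Adiabatic: T₂/T₁ = (P₂/P₁)^((γ−1)/γ) ⇒ T₂ = 297×(2.77)^0.167 = 352 K; V₂ = 14.4 L.

352 K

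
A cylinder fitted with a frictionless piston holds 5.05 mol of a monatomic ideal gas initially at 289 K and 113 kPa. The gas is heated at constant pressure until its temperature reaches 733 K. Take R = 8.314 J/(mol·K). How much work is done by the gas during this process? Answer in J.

18600 J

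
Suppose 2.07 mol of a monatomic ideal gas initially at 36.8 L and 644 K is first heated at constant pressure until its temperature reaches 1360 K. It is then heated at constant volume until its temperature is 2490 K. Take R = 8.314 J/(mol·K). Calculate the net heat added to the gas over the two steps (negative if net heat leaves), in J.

60000 J

P₁ = nRT₁/V₁ = 2.07×8.314×644/36.8 = 301 kPa.
Step 1 — Isobaric: P stays 301 kPa; V/T = const ⇒ T₂ = 1360 K, V₂ = 77.7 L.
W = PΔV = 301×(77.7−36.8) kPa·L = 12300 J.
ΔU = nCvΔT = 2.07×12.5×(1360−644) = 18500 J.
Q = ΔU + W = nCpΔT = 30800 J.
State after step 1: P = 301 kPa, V = 77.7 L, T = 1360 K.
Step 2 — Isochoric: V stays 77.7 L; P/T = const ⇒ T₂ = 2490 K, P₂ = 551 kPa.
W = 0 (no volume change).
ΔU = nCvΔT = 2.07×12.5×(2490−1360) = 29200 J.
Q = ΔU = 29200 J.
Net over both steps: W = 12300 J, Q = 60000 J, ΔU = 47700 J.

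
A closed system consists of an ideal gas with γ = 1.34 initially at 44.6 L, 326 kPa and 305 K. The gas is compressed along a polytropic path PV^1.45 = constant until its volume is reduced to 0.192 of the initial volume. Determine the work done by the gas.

n = P₁V₁/(RT₁) = 326×44.6/(8.314×305) = 5.73 mol.
Polytropic n=1.45: T₂ = T₁(V₁/V₂)^(n−1) = 305×(5.21)^0.45 = 641 K; P₂ = P₁(V₁/V₂)^n = 3570 kPa.
W = (P₁V₁−P₂V₂)/(n−1) = (326×44.6−3570×8.56)/0.45 = -35600 J.

-35600 J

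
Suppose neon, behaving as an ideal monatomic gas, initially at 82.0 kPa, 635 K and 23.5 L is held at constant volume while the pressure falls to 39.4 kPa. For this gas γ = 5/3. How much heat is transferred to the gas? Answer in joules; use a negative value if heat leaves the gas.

n = P₁V₁/(RT₁) = 82.0×23.5/(8.314×635) = 0.365 mol.
Isochoric: V stays 23.5 L; P/T = const ⇒ T₂ = 305 K, P₂ = 39.4 kPa.
W = 0 (no volume change).
ΔU = nCvΔT = 0.365×12.5×(305−635) = -1500 J.
Q = ΔU = -1500 J.

-1500 J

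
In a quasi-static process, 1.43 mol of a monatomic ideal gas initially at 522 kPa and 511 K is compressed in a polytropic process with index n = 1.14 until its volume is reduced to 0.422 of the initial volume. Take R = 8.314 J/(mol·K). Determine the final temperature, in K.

V₁ = nRT₁/P₁ = 1.43×8.314×511/522 = 11.6 L.
Polytropic n=1.14: T₂ = T₁(V₁/V₂)^(n−1) = 511×(2.37)^0.14 = 577 K; P₂ = P₁(V₁/V₂)^n = 1400 kPa.

577 K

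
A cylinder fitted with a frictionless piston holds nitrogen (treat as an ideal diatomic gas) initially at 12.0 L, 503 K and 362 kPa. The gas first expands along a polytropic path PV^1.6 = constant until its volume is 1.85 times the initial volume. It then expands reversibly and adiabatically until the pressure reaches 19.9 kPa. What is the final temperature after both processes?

n = P₁V₁/(RT₁) = 362×12.0/(8.314×503) = 1.04 mol.
Step 1 — Polytropic n=1.6: T₂ = T₁(V₁/V₂)^(n−1) = 503×(0.541)^0.60 = 348 K; P₂ = P₁(V₁/V₂)^n = 135 kPa.
W = (P₁V₁−P₂V₂)/(n−1) = (362×12.0−135×22.2)/0.60 = 2230 J.
ΔU = nCvΔT = 1.04×20.8×(348−503) = -3350 J.
Q = ΔU + W = -1120 J.
State after step 1: P = 135 kPa, V = 22.2 L, T = 348 K.
Step 2 — Adiabatic: T₂/T₁ = (P₂/P₁)^((γ−1)/γ) ⇒ T₂ = 348×(0.147)^0.286 = 201 K; V₂ = 87.3 L.
ΔU = nCvΔT = 1.04×20.8×(201−348) = -3170 J.
Q = 0 for an adiabatic process, so W = −ΔU = 3170 J.
Net over both steps: W = 5400 J, Q = -1120 J, ΔU = -6520 J.

201 K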